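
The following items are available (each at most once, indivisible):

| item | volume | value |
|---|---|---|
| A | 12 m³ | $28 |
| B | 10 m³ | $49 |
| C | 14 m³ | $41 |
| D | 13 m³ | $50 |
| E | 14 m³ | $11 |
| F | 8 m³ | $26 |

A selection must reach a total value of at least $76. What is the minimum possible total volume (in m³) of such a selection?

21

Subsets with value ≥ 76, sorted by total volume:
- D+F: volume 21, value 76
- A+B: volume 22, value 77
- B+D: volume 23, value 99
Minimum volume: 21 m³.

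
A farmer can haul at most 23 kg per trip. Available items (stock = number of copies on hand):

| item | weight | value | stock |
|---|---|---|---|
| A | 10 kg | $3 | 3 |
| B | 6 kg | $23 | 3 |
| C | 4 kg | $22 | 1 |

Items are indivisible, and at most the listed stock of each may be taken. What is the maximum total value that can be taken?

Top feasible selections:
- 3×B + 1×C: weight 22, value 91
- 3×B: weight 18, value 69
- 2×B + 1×C: weight 16, value 68
- 1×A + 2×B: weight 22, value 49
Best: $91.

$91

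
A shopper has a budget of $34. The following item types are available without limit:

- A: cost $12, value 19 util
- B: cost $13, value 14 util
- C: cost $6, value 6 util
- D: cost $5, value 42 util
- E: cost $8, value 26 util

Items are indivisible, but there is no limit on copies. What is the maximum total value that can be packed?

252 util

Best value-per-unit is D at 42/5, and filling with it alone uses cost 6×5=30. No mix of the others beats 6×42 = 252.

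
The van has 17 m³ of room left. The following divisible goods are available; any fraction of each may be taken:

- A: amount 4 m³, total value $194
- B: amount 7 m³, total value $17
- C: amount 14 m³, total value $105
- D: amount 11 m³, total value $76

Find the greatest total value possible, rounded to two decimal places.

291.50

Take in order of value per unit:
- A (194/4 per unit): all 4 → value 194, running total 194.00
- C (105/14 per unit): 13 of 14 → value 13×105/14 = 97.5000, running total 291.50
Total 291.50.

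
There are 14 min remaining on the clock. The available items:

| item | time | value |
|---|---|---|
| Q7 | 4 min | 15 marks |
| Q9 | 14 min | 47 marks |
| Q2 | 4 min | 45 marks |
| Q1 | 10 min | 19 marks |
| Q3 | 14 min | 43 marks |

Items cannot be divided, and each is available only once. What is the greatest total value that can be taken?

64 marks

Check high-value combinations within 14 min:
- Q2+Q1: time 4+10=14, value 45+19=64
- Q7+Q2: time 4+4=8, value 15+45=60
- Q9: time 14, value 47
- Q2: time 4, value 45
Best: 64 marks.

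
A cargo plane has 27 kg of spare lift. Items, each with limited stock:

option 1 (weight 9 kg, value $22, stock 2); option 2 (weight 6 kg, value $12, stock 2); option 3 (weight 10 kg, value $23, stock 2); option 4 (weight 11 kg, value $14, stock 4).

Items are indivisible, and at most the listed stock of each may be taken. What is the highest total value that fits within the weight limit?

Top feasible selections:
- 1×option 2 + 2×option 3: weight 26, value 58
- 1×option 1 + 1×option 2 + 1×option 3: weight 25, value 57
Best: $58.

$58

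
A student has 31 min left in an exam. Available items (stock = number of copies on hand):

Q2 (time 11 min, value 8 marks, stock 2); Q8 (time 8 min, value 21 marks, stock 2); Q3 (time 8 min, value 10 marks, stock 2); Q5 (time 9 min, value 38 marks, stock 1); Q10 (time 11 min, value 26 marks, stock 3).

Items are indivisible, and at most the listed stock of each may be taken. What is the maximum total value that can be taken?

90 marks

Best selections within time 31 and stock limits:
- 1×Q5 + 2×Q10: time 31, value 90
- 1×Q8 + 1×Q5 + 1×Q10: time 28, value 85
- 2×Q8 + 1×Q5: time 25, value 80
- 1×Q3 + 1×Q5 + 1×Q10: time 28, value 74
Best: 90 marks.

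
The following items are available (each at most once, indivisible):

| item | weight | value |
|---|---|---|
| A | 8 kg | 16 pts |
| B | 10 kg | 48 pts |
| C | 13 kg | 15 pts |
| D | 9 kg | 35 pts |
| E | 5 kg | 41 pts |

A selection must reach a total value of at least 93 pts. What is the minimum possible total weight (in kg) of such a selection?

Subsets with value ≥ 93, sorted by total weight:
- A+B+E: weight 23, value 105
- B+D+E: weight 24, value 124
- A+B+D: weight 27, value 99
- B+C+E: weight 28, value 104
Minimum weight: 23 kg.

23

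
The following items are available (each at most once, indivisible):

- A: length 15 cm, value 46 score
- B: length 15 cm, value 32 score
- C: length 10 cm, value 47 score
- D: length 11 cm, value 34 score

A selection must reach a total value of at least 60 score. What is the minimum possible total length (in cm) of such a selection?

21

Subsets with value ≥ 60, sorted by total length:
- C+D: length 21, value 81
- A+C: length 25, value 93
- B+C: length 25, value 79
- A+D: length 26, value 80
Minimum length: 21 cm.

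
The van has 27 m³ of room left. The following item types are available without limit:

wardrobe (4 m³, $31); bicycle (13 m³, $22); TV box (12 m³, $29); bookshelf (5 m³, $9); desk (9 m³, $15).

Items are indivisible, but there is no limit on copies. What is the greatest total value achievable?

Best value-per-unit is wardrobe at 31/4, and filling with it alone uses volume 6×4=24. No mix of the others beats 6×31 = 186.

$186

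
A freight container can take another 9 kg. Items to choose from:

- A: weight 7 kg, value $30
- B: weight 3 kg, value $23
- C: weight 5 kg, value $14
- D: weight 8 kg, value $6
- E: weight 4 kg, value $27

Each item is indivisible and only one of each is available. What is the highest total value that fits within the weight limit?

$50

Check high-value combinations within 9 kg:
- B+E: weight 3+4=7, value 23+27=50
- C+E: weight 5+4=9, value 14+27=41
- B+C: weight 3+5=8, value 23+14=37
- A: weight 7, value 30
Best: $50.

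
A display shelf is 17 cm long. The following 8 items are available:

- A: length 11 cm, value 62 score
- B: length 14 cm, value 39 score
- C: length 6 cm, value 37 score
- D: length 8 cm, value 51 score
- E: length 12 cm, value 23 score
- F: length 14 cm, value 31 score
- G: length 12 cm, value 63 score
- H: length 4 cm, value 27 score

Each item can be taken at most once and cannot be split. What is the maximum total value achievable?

This is a 0/1 knapsack; check combinations near the capacity.
- A+C: length 11+6=17, value 62+37=99
- G+H: length 12+4=16, value 63+27=90
- A+H: length 11+4=15, value 62+27=89
- C+D: length 6+8=14, value 37+51=88
- D+H: length 8+4=12, value 51+27=78
Best: 99 score.

99 score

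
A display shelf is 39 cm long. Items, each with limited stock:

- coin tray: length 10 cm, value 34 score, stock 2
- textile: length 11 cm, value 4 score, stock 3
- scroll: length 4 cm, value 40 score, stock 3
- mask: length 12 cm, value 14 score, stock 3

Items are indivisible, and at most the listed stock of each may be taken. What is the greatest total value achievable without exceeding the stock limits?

188 score

Best selections within length 39 and stock limits:
- 2×coin tray + 3×scroll: length 32, value 188
- 1×coin tray + 3×scroll + 1×mask: length 34, value 168
- 1×coin tray + 1×textile + 3×scroll: length 33, value 158
- 1×coin tray + 3×scroll: length 22, value 154
Best: 188 score.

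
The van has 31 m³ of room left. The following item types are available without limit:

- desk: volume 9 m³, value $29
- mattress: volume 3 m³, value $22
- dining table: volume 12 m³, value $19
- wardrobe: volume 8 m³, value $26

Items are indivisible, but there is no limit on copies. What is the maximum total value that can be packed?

Best value-per-unit is mattress at 22/3, and filling with it alone uses volume 10×3=30. No mix of the others beats 10×22 = 220.

$220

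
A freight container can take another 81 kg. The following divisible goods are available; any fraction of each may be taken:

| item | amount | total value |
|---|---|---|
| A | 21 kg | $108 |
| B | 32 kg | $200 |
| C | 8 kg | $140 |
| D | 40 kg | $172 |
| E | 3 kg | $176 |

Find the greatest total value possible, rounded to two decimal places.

697.10

Take in order of value per unit:
- E (176/3 per unit): all 3 → value 176, running total 176.00
- C (140/8 per unit): all 8 → value 140, running total 316.00
- B (200/32 per unit): all 32 → value 200, running total 516.00
- A (108/21 per unit): all 21 → value 108, running total 624.00
- D (172/40 per unit): 17 of 40 → value 17×172/40 = 73.1000, running total 697.10
Total 697.10.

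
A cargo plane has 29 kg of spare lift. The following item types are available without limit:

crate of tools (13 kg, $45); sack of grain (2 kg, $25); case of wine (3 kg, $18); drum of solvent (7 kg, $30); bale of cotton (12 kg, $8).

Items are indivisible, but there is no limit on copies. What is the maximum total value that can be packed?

$350

Best value-per-unit is sack of grain at 25/2, and filling with it alone uses weight 14×2=28. No mix of the others beats 14×25 = 350.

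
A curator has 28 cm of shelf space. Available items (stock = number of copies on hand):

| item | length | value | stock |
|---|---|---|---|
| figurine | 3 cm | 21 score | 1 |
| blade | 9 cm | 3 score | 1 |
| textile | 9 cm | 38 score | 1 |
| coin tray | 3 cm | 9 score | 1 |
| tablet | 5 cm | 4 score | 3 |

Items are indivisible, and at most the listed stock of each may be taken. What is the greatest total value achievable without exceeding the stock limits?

Top feasible selections:
- 1×figurine + 1×textile + 1×coin tray + 2×tablet: length 25, value 76
- 1×figurine + 1×textile + 1×coin tray + 1×tablet: length 20, value 72
- 1×figurine + 1×blade + 1×textile + 1×coin tray: length 24, value 71
- 1×figurine + 1×textile + 3×tablet: length 27, value 71
Best: 76 score.

76 score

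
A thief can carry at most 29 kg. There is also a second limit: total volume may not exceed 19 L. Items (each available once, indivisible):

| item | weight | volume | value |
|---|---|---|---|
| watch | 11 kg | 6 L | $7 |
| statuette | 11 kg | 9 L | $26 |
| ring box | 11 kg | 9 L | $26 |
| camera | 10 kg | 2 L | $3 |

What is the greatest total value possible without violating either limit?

$52

Feasible sets respecting both limits:
- statuette+ring box: weight 22, volume 18, value 52
- watch+statuette: weight 22, volume 15, value 33
- watch+ring box: weight 22, volume 15, value 33
Best: $52.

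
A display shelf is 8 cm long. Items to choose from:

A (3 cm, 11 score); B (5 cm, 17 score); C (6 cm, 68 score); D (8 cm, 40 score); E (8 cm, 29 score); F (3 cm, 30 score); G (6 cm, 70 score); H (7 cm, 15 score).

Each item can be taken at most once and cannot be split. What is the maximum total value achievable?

Check high-value combinations within 8 cm:
- G: length 6, value 70
- C: length 6, value 68
- B+F: length 5+3=8, value 17+30=47
- A+F: length 3+3=6, value 11+30=41
Best: 70 score.

70 score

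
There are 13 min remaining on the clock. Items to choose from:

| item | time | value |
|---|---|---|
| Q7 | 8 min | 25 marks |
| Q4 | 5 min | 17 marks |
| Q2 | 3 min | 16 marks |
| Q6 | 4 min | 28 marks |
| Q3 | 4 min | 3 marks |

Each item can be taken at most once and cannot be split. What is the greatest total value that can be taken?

Check high-value combinations within 13 min:
- Q4+Q2+Q6: time 5+3+4=12, value 17+16+28=61
- Q7+Q6: time 8+4=12, value 25+28=53
- Q4+Q6+Q3: time 5+4+4=13, value 17+28+3=48
Best: 61 marks.

61 marks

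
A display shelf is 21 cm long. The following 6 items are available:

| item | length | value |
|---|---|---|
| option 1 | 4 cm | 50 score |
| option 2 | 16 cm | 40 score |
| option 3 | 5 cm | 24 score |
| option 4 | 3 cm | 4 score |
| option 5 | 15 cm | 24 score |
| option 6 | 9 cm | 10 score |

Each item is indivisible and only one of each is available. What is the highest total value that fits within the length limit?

90 score

Check high-value combinations within 21 cm:
- option 1+option 2: length 4+16=20, value 50+40=90
- option 1+option 3+option 4+option 6: length 4+5+3+9=21, value 50+24+4+10=88
- option 1+option 3+option 6: length 4+5+9=18, value 50+24+10=84
Best: 90 score.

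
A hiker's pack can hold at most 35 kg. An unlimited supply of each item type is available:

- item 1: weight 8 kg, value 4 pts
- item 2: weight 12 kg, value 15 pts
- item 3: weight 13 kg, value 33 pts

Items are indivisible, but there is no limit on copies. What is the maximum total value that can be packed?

Best value-per-unit is item 3 at 33/13; filling with it alone gives 2×33 = 66.
Optimal mix: 1×item 1 + 2×item 3 → weight 34, value 70.

70 pts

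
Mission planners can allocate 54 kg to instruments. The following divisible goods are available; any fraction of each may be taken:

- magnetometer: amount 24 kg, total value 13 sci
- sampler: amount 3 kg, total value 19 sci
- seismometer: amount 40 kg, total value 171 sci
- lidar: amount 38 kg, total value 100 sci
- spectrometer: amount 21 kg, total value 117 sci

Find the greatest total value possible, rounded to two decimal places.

Take in order of value per unit:
- sampler (19/3 per unit): all 3 → value 19, running total 19.00
- spectrometer (117/21 per unit): all 21 → value 117, running total 136.00
- seismometer (171/40 per unit): 30 of 40 → value 30×171/40 = 128.2500, running total 264.25
Total 264.25.

264.25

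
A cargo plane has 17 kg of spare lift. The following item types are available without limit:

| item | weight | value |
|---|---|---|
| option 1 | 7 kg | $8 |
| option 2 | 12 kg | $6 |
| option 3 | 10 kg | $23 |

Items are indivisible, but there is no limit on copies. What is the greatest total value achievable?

Best value-per-unit is option 3 at 23/10; filling with it alone gives 1×23 = 23.
Optimal mix: 1×option 1 + 1×option 3 → weight 17, value 31.

$31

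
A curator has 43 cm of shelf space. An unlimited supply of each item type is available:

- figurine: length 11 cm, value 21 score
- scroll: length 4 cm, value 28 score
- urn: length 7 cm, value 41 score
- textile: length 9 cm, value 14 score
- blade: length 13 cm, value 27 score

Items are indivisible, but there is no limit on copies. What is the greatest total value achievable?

293 score

Best value-per-unit is scroll at 28/4; filling with it alone gives 10×28 = 280.
Optimal mix: 9×scroll + 1×urn → length 43, value 293.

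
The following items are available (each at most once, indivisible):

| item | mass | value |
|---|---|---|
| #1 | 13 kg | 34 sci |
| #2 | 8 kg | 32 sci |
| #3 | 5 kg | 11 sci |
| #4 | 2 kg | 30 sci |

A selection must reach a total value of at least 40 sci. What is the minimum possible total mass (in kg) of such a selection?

7

Subsets with value ≥ 40, sorted by total mass:
- #3+#4: mass 7, value 41
- #2+#4: mass 10, value 62
- #2+#3: mass 13, value 43
Minimum mass: 7 kg.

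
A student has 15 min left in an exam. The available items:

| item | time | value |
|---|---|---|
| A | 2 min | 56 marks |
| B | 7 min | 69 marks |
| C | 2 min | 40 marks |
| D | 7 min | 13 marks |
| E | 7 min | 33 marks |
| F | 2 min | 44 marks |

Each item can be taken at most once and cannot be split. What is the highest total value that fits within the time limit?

209 marks

Check high-value combinations within 15 min:
- A+B+C+F: time 2+7+2+2=13, value 56+69+40+44=209
- A+C+E+F: time 2+2+7+2=13, value 56+40+33+44=173
- A+B+F: time 2+7+2=11, value 56+69+44=169
Best: 209 marks.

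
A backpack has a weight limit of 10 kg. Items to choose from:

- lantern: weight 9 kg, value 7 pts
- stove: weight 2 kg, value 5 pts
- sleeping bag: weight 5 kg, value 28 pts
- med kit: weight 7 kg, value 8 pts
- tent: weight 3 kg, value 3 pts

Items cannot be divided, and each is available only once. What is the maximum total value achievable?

36 pts

This is a 0/1 knapsack; check combinations near the capacity.
- stove+sleeping bag+tent: weight 2+5+3=10, value 5+28+3=36
- stove+sleeping bag: weight 2+5=7, value 5+28=33
- sleeping bag+tent: weight 5+3=8, value 28+3=31
- sleeping bag: weight 5, value 28
- stove+med kit: weight 2+7=9, value 5+8=13
Best: 36 pts.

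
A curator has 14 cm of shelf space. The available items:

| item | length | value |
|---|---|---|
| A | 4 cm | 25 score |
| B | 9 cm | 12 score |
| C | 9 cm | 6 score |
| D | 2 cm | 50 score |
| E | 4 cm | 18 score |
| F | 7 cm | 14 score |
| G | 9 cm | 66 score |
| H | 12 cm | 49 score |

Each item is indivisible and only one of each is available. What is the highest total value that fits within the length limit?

116 score

This is a 0/1 knapsack; check combinations near the capacity.
- D+G: length 2+9=11, value 50+66=116
- D+H: length 2+12=14, value 50+49=99
- A+D+E: length 4+2+4=10, value 25+50+18=93
- A+G: length 4+9=13, value 25+66=91
- A+D+F: length 4+2+7=13, value 25+50+14=89
Best: 116 score.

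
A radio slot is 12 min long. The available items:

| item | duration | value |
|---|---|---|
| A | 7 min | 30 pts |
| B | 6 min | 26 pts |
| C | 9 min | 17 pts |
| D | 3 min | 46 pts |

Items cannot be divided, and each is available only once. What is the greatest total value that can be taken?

76 pts

This is a 0/1 knapsack; check combinations near the capacity.
- A+D: duration 7+3=10, value 30+46=76
- B+D: duration 6+3=9, value 26+46=72
- C+D: duration 9+3=12, value 17+46=63
- D: duration 3, value 46
- A: duration 7, value 30
Best: 76 pts.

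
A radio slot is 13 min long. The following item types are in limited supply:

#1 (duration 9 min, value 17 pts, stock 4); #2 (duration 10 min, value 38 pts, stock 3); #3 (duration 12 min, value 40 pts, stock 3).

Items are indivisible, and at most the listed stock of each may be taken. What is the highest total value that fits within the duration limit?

Top feasible selections:
- 1×#3: duration 12, value 40
- 1×#2: duration 10, value 38
- 1×#1: duration 9, value 17
Best: 40 pts.

40 pts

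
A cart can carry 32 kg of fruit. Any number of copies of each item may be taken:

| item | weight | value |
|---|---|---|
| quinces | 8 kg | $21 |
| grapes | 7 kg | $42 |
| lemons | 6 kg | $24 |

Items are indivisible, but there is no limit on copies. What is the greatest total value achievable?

Best value-per-unit is grapes at 42/7, and filling with it alone uses weight 4×7=28. No mix of the others beats 4×42 = 168.

$168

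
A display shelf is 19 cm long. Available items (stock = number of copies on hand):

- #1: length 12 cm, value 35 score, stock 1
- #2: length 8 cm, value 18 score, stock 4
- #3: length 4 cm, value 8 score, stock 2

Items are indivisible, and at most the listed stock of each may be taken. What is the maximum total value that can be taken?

43 score

Best selections within length 19 and stock limits:
- 1×#1 + 1×#3: length 16, value 43
- 2×#2: length 16, value 36
- 1×#1: length 12, value 35
- 1×#2 + 2×#3: length 16, value 34
Best: 43 score.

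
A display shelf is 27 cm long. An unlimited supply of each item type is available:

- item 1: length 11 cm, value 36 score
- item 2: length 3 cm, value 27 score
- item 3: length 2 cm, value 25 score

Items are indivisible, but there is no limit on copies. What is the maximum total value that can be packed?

327 score

Best value-per-unit is item 3 at 25/2; filling with it alone gives 13×25 = 325.
Optimal mix: 1×item 2 + 12×item 3 → length 27, value 327.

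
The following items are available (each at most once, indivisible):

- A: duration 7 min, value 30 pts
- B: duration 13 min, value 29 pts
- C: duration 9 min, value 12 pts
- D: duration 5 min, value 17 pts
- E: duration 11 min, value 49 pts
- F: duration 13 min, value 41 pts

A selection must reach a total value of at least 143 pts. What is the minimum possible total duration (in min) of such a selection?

Subsets with value ≥ 143, sorted by total duration:
- A+B+E+F: duration 44, value 149
- A+C+D+E+F: duration 45, value 149
- A+B+D+E+F: duration 49, value 166
Minimum duration: 44 min.

44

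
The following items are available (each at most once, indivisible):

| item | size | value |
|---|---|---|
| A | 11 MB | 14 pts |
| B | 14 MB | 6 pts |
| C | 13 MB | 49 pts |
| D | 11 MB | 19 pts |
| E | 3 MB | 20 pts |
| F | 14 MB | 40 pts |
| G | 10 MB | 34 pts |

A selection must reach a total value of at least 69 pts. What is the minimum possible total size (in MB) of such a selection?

16

Subsets with value ≥ 69, sorted by total size:
- C+E: size 16, value 69
- C+G: size 23, value 83
- F+G: size 24, value 74
- D+E+G: size 24, value 73
Minimum size: 16 MB.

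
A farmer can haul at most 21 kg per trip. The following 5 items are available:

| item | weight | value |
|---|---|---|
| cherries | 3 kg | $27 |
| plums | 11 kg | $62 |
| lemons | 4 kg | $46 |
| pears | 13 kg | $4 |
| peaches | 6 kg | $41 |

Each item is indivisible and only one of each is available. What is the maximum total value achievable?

$149

This is a 0/1 knapsack; check combinations near the capacity.
- plums+lemons+peaches: weight 11+4+6=21, value 62+46+41=149
- cherries+plums+lemons: weight 3+11+4=18, value 27+62+46=135
- cherries+plums+peaches: weight 3+11+6=20, value 27+62+41=130
- cherries+lemons+peaches: weight 3+4+6=13, value 27+46+41=114
- plums+lemons: weight 11+4=15, value 62+46=108
Best: $149.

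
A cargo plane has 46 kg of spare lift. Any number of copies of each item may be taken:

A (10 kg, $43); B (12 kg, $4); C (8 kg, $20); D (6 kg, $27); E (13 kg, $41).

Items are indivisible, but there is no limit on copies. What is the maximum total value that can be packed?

$205

Best value-per-unit is D at 27/6; filling with it alone gives 7×27 = 189.
Optimal mix: 1×A + 6×D → weight 46, value 205.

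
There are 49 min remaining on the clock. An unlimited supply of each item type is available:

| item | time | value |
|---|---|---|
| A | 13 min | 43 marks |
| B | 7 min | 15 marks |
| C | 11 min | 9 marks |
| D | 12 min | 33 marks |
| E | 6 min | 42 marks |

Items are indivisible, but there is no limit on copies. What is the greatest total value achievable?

Best value-per-unit is E at 42/6, and filling with it alone uses time 8×6=48. No mix of the others beats 8×42 = 336.

336 marks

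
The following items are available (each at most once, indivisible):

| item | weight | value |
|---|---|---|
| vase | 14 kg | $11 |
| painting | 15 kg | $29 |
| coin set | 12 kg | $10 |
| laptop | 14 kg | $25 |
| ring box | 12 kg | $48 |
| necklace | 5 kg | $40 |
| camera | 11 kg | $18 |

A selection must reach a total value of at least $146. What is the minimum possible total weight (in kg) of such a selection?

Subsets with value ≥ 146, sorted by total weight:
- painting+laptop+ring box+necklace+camera: weight 57, value 160
- vase+painting+ring box+necklace+camera: weight 57, value 146
- painting+coin set+laptop+ring box+necklace: weight 58, value 152
Minimum weight: 57 kg.

57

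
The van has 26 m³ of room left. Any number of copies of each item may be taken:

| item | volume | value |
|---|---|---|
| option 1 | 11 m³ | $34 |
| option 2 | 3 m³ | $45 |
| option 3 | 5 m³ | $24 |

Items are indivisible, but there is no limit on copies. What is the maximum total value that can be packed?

$360

Best value-per-unit is option 2 at 45/3, and filling with it alone uses volume 8×3=24. No mix of the others beats 8×45 = 360.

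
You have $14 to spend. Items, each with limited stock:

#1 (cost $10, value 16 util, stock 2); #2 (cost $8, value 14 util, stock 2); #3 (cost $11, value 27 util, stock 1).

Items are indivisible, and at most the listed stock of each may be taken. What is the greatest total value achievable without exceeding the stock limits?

27 util

Top feasible selections:
- 1×#3: cost 11, value 27
- 1×#1: cost 10, value 16
Best: 27 util.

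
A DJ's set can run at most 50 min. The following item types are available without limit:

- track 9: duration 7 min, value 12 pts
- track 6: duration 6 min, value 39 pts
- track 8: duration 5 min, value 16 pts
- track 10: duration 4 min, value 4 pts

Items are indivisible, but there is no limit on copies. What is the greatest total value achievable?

Best value-per-unit is track 6 at 39/6, and filling with it alone uses duration 8×6=48. No mix of the others beats 8×39 = 312.

312 pts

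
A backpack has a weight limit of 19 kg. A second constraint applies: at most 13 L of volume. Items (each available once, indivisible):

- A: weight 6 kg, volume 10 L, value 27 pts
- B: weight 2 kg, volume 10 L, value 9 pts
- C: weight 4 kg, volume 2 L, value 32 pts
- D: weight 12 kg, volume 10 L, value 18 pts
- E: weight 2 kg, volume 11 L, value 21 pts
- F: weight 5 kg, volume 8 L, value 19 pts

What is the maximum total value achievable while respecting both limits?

Feasible sets respecting both limits:
- A+C: weight 10, volume 12, value 59
- C+E: weight 6, volume 13, value 53
- C+F: weight 9, volume 10, value 51
- C+D: weight 16, volume 12, value 50
Best: 59 pts.

59 pts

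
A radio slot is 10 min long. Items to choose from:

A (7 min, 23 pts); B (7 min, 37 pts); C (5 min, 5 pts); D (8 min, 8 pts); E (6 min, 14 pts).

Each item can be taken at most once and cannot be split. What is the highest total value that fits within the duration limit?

Check high-value combinations within 10 min:
- B: duration 7, value 37
- A: duration 7, value 23
- E: duration 6, value 14
- D: duration 8, value 8
Best: 37 pts.

37 pts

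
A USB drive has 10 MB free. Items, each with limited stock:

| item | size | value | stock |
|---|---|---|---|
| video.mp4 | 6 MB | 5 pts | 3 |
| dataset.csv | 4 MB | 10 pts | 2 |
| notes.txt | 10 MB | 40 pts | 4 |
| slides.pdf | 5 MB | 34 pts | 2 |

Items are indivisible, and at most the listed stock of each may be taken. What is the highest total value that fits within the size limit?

Best selections within size 10 and stock limits:
- 2×slides.pdf: size 10, value 68
- 1×dataset.csv + 1×slides.pdf: size 9, value 44
- 1×notes.txt: size 10, value 40
Best: 68 pts.

68 pts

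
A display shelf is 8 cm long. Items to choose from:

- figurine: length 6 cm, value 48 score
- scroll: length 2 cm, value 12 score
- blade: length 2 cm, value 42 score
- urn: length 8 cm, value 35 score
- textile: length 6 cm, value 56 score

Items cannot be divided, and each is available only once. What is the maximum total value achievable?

Check high-value combinations within 8 cm:
- blade+textile: length 2+6=8, value 42+56=98
- figurine+blade: length 6+2=8, value 48+42=90
- scroll+textile: length 2+6=8, value 12+56=68
- figurine+scroll: length 6+2=8, value 48+12=60
- textile: length 6, value 56
Best: 98 score.

98 score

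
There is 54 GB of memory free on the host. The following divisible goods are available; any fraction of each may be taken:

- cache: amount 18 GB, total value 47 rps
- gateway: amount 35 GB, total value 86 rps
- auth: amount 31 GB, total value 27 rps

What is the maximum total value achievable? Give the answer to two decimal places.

133.87

Take in order of value per unit:
- cache (47/18 per unit): all 18 → value 47, running total 47.00
- gateway (86/35 per unit): all 35 → value 86, running total 133.00
- auth (27/31 per unit): 1 of 31 → value 1×27/31 = 0.8710, running total 133.87
Total 133.87.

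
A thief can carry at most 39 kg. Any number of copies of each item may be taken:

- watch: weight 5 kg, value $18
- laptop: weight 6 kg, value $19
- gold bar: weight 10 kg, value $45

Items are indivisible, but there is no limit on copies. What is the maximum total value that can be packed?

$154

Best value-per-unit is gold bar at 45/10; filling with it alone gives 3×45 = 135.
Optimal mix: 1×laptop + 3×gold bar → weight 36, value 154.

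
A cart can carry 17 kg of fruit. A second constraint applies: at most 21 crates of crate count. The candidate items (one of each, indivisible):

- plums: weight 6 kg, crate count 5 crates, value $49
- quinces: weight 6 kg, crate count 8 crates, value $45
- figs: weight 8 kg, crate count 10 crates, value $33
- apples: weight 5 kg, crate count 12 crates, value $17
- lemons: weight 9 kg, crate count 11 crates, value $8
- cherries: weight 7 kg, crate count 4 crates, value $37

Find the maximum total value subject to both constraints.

Feasible sets respecting both limits:
- plums+quinces: weight 12, crate count 13, value 94
- plums+cherries: weight 13, crate count 9, value 86
- plums+figs: weight 14, crate count 15, value 82
Best: $94.

$94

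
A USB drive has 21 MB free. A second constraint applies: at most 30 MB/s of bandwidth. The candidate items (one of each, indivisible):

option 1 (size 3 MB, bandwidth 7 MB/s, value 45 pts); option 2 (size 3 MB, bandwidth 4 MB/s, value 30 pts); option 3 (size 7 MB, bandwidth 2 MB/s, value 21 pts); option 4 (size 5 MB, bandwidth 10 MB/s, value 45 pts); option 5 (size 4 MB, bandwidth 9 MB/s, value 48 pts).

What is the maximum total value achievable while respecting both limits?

Feasible sets respecting both limits:
- option 1+option 2+option 4+option 5: size 15, bandwidth 30, value 168
- option 1+option 3+option 4+option 5: size 19, bandwidth 28, value 159
- option 1+option 2+option 3+option 5: size 17, bandwidth 22, value 144
Best: 168 pts.

168 pts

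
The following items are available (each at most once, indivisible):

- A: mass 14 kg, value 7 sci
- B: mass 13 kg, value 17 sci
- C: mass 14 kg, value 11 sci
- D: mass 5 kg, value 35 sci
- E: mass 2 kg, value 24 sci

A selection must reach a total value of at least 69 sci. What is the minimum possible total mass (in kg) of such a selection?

20

Subsets with value ≥ 69, sorted by total mass:
- B+D+E: mass 20, value 76
- C+D+E: mass 21, value 70
- B+C+D+E: mass 34, value 87
Minimum mass: 20 kg.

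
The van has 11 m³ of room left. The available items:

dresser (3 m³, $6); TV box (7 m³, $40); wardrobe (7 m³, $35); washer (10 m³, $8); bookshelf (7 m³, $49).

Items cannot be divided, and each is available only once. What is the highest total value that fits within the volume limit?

$55

This is a 0/1 knapsack; check combinations near the capacity.
- dresser+bookshelf: volume 3+7=10, value 6+49=55
- bookshelf: volume 7, value 49
- dresser+TV box: volume 3+7=10, value 6+40=46
- dresser+wardrobe: volume 3+7=10, value 6+35=41
- TV box: volume 7, value 40
Best: $55.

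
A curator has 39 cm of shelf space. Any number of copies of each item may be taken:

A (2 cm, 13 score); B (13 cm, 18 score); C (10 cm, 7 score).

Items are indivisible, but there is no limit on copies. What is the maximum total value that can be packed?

Best value-per-unit is A at 13/2, and filling with it alone uses length 19×2=38. No mix of the others beats 19×13 = 247.

247 score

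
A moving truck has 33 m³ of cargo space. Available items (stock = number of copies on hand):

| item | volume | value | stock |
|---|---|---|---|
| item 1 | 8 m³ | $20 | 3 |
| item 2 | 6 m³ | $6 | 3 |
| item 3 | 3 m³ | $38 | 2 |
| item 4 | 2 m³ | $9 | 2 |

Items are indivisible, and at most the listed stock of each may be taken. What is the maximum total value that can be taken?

$145

Best selections within volume 33 and stock limits:
- 3×item 1 + 2×item 3 + 1×item 4: volume 32, value 145
- 2×item 1 + 1×item 2 + 2×item 3 + 2×item 4: volume 32, value 140
- 3×item 1 + 2×item 3: volume 30, value 136
- 2×item 1 + 2×item 3 + 2×item 4: volume 26, value 134
Best: $145.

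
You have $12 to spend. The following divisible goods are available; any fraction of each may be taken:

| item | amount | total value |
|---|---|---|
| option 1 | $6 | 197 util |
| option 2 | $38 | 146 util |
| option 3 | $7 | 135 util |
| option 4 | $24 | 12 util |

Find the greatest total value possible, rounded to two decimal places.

312.71

Take in order of value per unit:
- option 1 (197/6 per unit): all 6 → value 197, running total 197.00
- option 3 (135/7 per unit): 6 of 7 → value 6×135/7 = 115.7143, running total 312.71
Total 312.71.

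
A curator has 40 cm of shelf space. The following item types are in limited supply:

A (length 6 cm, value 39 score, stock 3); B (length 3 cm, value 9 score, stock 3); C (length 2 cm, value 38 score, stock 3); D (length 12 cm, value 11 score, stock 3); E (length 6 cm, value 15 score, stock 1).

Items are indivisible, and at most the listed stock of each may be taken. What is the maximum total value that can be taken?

273 score

Top feasible selections:
- 3×A + 3×B + 3×C + 1×E: length 39, value 273
- 3×A + 2×B + 3×C + 1×E: length 36, value 264
- 3×A + 3×B + 3×C: length 33, value 258
- 3×A + 1×B + 3×C + 1×E: length 33, value 255
Best: 273 score.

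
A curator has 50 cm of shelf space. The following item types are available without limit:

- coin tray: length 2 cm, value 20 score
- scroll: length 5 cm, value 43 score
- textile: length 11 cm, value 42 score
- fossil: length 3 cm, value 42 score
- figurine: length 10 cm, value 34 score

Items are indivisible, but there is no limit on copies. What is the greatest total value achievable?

692 score

Best value-per-unit is fossil at 42/3; filling with it alone gives 16×42 = 672.
Optimal mix: 1×coin tray + 16×fossil → length 50, value 692.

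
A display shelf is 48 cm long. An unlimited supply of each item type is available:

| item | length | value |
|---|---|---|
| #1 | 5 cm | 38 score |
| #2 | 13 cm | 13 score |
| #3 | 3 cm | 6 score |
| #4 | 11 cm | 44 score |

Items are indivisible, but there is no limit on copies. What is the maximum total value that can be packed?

Best value-per-unit is #1 at 38/5; filling with it alone gives 9×38 = 342.
Optimal mix: 9×#1 + 1×#3 → length 48, value 348.

348 score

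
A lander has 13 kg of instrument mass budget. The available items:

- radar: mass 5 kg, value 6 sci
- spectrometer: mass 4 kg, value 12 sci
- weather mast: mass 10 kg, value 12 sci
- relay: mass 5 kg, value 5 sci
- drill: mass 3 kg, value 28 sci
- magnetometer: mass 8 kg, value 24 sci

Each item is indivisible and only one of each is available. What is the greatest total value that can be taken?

Check high-value combinations within 13 kg:
- drill+magnetometer: mass 3+8=11, value 28+24=52
- radar+spectrometer+drill: mass 5+4+3=12, value 6+12+28=46
- spectrometer+relay+drill: mass 4+5+3=12, value 12+5+28=45
- spectrometer+drill: mass 4+3=7, value 12+28=40
- weather mast+drill: mass 10+3=13, value 12+28=40
Best: 52 sci.

52 sci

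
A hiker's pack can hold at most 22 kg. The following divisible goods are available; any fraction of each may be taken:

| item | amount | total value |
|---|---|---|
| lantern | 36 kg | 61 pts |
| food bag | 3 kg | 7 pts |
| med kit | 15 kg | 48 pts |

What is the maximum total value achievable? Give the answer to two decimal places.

61.78

Take in order of value per unit:
- med kit (48/15 per unit): all 15 → value 48, running total 48.00
- food bag (7/3 per unit): all 3 → value 7, running total 55.00
- lantern (61/36 per unit): 4 of 36 → value 4×61/36 = 6.7778, running total 61.78
Total 61.78.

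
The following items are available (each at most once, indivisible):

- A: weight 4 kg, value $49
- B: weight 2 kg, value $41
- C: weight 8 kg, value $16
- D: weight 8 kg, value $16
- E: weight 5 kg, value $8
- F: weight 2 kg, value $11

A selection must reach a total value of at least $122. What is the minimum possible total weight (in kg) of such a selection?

21

Subsets with value ≥ 122, sorted by total weight:
- A+B+C+E+F: weight 21, value 125
- A+B+D+E+F: weight 21, value 125
- A+B+C+D: weight 22, value 122
Minimum weight: 21 kg.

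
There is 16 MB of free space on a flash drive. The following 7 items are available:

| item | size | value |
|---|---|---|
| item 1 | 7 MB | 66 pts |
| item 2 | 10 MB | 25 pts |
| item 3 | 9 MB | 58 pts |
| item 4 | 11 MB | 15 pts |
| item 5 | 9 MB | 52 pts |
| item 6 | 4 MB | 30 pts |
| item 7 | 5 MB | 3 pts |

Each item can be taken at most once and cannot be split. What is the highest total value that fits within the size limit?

Check high-value combinations within 16 MB:
- item 1+item 3: size 7+9=16, value 66+58=124
- item 1+item 5: size 7+9=16, value 66+52=118
- item 1+item 6+item 7: size 7+4+5=16, value 66+30+3=99
- item 1+item 6: size 7+4=11, value 66+30=96
Best: 124 pts.

124 pts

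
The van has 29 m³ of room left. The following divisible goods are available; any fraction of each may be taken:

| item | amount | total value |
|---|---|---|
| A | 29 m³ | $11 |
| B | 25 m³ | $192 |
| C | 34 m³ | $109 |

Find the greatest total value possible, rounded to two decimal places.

204.82

Take in order of value per unit:
- B (192/25 per unit): all 25 → value 192, running total 192.00
- C (109/34 per unit): 4 of 34 → value 4×109/34 = 12.8235, running total 204.82
Total 204.82.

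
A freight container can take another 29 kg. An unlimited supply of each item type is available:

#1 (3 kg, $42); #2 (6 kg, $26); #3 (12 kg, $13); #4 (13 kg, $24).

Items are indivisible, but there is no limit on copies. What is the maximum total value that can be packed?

Best value-per-unit is #1 at 42/3, and filling with it alone uses weight 9×3=27. No mix of the others beats 9×42 = 378.

$378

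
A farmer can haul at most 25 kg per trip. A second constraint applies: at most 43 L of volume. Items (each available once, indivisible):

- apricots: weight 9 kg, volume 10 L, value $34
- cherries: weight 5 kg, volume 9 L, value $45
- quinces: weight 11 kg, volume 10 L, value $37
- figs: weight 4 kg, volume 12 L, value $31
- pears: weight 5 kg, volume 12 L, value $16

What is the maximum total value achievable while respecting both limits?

Feasible sets respecting both limits:
- cherries+quinces+figs+pears: weight 25, volume 43, value 129
- apricots+cherries+figs+pears: weight 23, volume 43, value 126
- apricots+cherries+quinces: weight 25, volume 29, value 116
- cherries+quinces+figs: weight 20, volume 31, value 113
Best: $129.

$129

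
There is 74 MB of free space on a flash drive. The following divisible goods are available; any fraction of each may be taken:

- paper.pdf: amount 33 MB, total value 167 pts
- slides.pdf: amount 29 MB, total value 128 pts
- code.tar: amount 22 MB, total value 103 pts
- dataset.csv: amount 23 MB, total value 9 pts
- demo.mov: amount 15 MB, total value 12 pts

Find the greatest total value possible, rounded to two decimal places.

Take in order of value per unit:
- paper.pdf (167/33 per unit): all 33 → value 167, running total 167.00
- code.tar (103/22 per unit): all 22 → value 103, running total 270.00
- slides.pdf (128/29 per unit): 19 of 29 → value 19×128/29 = 83.8621, running total 353.86
Total 353.86.

353.86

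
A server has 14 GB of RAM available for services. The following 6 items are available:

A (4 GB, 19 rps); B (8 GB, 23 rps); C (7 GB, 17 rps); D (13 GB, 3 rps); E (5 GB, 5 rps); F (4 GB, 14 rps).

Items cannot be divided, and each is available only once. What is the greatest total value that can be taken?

Check high-value combinations within 14 GB:
- A+B: memory 4+8=12, value 19+23=42
- A+E+F: memory 4+5+4=13, value 19+5+14=38
- B+F: memory 8+4=12, value 23+14=37
- A+C: memory 4+7=11, value 19+17=36
Best: 42 rps.

42 rps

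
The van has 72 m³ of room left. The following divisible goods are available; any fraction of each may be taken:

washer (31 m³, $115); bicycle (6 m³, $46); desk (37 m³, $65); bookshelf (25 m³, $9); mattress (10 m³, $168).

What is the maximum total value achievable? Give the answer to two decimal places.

Take in order of value per unit:
- mattress (168/10 per unit): all 10 → value 168, running total 168.00
- bicycle (46/6 per unit): all 6 → value 46, running total 214.00
- washer (115/31 per unit): all 31 → value 115, running total 329.00
- desk (65/37 per unit): 25 of 37 → value 25×65/37 = 43.9189, running total 372.92
Total 372.92.

372.92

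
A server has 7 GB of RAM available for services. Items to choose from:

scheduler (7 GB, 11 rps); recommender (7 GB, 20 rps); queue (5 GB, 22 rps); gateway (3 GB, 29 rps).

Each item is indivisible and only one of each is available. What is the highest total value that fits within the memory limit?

Check high-value combinations within 7 GB:
- gateway: memory 3, value 29
- queue: memory 5, value 22
- recommender: memory 7, value 20
- scheduler: memory 7, value 11
Best: 29 rps.

29 rps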